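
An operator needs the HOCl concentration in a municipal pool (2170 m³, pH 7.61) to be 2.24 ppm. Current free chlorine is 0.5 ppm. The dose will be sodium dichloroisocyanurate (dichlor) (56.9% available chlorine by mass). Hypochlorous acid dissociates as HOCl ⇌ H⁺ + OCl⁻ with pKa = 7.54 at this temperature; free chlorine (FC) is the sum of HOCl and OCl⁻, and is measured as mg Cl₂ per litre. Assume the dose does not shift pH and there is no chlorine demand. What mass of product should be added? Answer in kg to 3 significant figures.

Volume: 2170 m³ = 2,170,000 L.
[OCl⁻]/[HOCl] = 10^(pH − pKa) = 10^(7.61 − 7.54) = 1.175; fraction as HOCl = 1/(1 + 1.175) = 0.4598.
Free chlorine required for 2.24 ppm HOCl: 2.24 / 0.4598 = 4.872 ppm.
FC to add: 4.872 − 0.5 = 4.372 mg/L as Cl₂.
Cl₂ equivalent: 4.372 mg/L × 2,170,000 L = 9487 g.
Product at 56.9% available Cl: 9487 / 0.569 = 16,670 g.

16.7 kg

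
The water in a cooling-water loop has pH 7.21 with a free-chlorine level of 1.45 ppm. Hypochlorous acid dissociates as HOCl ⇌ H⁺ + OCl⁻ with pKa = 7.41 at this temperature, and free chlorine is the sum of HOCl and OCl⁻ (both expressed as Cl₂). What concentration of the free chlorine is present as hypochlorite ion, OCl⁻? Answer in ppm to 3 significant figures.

0.561 ppm

[OCl⁻]/[HOCl] = 10^(pH − pKa) = 10^(7.21 − 7.41) = 10^-0.20 = 0.631.
Fraction as HOCl = 1 / (1 + 0.631) = 0.6131.
OCl⁻ = (1 − 0.6131) × 1.45 ppm = 0.561 ppm.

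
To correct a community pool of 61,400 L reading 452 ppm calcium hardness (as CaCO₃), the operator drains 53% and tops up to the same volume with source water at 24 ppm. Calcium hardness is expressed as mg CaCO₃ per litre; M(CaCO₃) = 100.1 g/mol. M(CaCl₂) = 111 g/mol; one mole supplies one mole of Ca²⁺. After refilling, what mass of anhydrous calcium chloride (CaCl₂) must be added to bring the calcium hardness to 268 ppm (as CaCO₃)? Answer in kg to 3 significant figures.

2.92 kg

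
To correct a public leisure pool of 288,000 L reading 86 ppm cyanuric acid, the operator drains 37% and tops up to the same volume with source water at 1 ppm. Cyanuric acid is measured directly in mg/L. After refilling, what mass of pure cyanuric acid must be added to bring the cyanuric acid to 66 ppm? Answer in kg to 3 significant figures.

3.30 kg

After draining 37% and refilling: 86 × 0.63 + 1 × 0.37 = 54.55 ppm.
Deficit to target: 66 − 54.55 = 11.45 mg/L.
Mass: 11.45 mg/L × 288,000 L = 3298 g cyanuric acid.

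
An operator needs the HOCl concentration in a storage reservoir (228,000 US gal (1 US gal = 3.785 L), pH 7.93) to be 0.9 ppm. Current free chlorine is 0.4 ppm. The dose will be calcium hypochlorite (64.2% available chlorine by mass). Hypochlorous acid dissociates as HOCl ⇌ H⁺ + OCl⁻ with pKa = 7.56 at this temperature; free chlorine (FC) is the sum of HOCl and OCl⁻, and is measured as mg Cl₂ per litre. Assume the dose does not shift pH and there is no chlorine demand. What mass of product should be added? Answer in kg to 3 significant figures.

Volume: 228,000 US gal × 3.785 L/gal = 862,980 L.
[OCl⁻]/[HOCl] = 10^(pH − pKa) = 10^(7.93 − 7.56) = 2.344; fraction as HOCl = 1/(1 + 2.344) = 0.299.
Free chlorine required for 0.9 ppm HOCl: 0.9 / 0.299 = 3.01 ppm.
FC to add: 3.01 − 0.4 = 2.61 mg/L as Cl₂.
Cl₂ equivalent: 2.61 mg/L × 862,980 L = 2252 g.
Product at 64.2% available Cl: 2252 / 0.642 = 3508 g.

3.51 kg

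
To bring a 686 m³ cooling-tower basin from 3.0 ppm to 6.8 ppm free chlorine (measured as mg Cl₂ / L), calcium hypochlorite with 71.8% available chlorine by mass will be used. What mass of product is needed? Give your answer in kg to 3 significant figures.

3.63 kg

Volume: 686 m³ = 686,000 L.
Chlorine deficit: 6.8 − 3.0 = 3.8 ppm = 3.8 mg/L as Cl₂.
Cl₂ equivalent needed: 3.8 mg/L × 686,000 L = 2,607,000 mg = 2607 g.
Product at 71.8% available chlorine: 2607 / 0.718 = 3631 g.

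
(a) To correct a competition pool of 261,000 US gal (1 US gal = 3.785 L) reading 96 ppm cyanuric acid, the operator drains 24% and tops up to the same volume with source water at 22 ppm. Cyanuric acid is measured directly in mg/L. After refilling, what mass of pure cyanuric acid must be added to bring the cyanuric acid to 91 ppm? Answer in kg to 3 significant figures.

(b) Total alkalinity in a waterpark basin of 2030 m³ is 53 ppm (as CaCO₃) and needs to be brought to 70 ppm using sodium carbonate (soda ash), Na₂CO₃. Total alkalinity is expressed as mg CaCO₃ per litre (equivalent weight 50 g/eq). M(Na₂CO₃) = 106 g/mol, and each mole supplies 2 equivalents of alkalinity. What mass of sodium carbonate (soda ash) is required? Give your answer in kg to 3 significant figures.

(a) Volume: 261,000 US gal × 3.785 L/gal = 987,885 L.
(a) After draining 24% and refilling: 96 × 0.76 + 22 × 0.24 = 78.24 ppm.
(a) Deficit to target: 91 − 78.24 = 12.76 mg/L.
(a) Mass: 12.76 mg/L × 987,885 L = 12,610 g cyanuric acid.

(b) Volume: 2030 m³ = 2,030,000 L.
(b) Alkalinity to add: (70 − 53) = 17 mg/L as CaCO₃ × 2,030,000 L = 34,510 g as CaCO₃.
(b) Equivalents: 34,510 g ÷ 50 g/eq = 690.2 eq.
(b) Each mole of Na₂CO₃ supplies 2 eq, so 690.2 / 2 = 345.1 mol.
(b) Mass: 345.1 mol × 106 g/mol = 36,580 g.

(a) 12.6 kg; (b) 36.6 kg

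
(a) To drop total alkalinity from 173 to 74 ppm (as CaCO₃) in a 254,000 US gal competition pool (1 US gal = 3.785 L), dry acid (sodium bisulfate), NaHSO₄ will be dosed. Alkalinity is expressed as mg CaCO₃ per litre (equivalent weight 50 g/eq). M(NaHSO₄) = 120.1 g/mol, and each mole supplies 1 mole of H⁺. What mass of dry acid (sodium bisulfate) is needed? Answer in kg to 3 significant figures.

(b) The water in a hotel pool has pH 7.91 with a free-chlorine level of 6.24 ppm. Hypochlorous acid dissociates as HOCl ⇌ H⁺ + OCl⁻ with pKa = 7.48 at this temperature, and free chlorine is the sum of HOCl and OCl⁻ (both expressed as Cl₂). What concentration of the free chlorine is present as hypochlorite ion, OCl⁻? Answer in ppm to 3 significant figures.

(a) Volume: 254,000 US gal × 3.785 L/gal = 961,390 L.
(a) Alkalinity to neutralize: (173 − 74) = 99 mg/L as CaCO₃ × 961,390 L = 95,180 g as CaCO₃.
(a) Equivalents of H⁺ required: 95,180 ÷ 50 g/eq = 1904 eq = 1904 mol NaHSO₄.
(a) Mass of NaHSO₄: 1904 × 120.1 = 228,600 g.

(b) [OCl⁻]/[HOCl] = 10^(pH − pKa) = 10^(7.91 − 7.48) = 10^0.43 = 2.692.
(b) Fraction as HOCl = 1 / (1 + 2.692) = 0.2709.
(b) OCl⁻ = (1 − 0.2709) × 6.24 ppm = 4.55 ppm.

(a) 229 kg; (b) 4.55 ppm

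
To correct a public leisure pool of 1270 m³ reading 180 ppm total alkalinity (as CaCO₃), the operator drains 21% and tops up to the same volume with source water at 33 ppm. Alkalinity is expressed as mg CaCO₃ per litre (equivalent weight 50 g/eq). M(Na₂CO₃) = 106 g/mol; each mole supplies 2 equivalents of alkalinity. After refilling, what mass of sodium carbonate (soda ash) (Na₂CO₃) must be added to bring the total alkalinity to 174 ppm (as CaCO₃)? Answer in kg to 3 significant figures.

33.5 kg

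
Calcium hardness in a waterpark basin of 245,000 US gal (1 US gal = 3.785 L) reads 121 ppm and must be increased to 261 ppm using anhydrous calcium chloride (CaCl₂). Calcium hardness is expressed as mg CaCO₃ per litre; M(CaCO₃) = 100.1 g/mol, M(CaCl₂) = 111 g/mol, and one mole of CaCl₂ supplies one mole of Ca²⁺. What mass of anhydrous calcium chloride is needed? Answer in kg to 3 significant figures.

Volume: 245,000 US gal × 3.785 L/gal = 927,325 L.
Hardness to add: (261 − 121) = 140 mg/L as CaCO₃ × 927,325 L = 129,800 g as CaCO₃.
Moles of Ca²⁺ (1 mol Ca²⁺ ≡ 1 mol CaCO₃): 129,800 / 100.1 g/mol = 1297 mol.
Mass of CaCl₂: 1297 × 111 = 144,000 g.

144 kg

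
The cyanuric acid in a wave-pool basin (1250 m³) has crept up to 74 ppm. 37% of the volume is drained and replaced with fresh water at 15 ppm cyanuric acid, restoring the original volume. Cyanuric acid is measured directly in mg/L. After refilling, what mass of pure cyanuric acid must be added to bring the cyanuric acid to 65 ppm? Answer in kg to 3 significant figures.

16.0 kg

Volume: 1250 m³ = 1,250,000 L.
After draining 37% and refilling: 74 × 0.63 + 15 × 0.37 = 52.17 ppm.
Deficit to target: 65 − 52.17 = 12.83 mg/L.
Mass: 12.83 mg/L × 1,250,000 L = 16,040 g cyanuric acid.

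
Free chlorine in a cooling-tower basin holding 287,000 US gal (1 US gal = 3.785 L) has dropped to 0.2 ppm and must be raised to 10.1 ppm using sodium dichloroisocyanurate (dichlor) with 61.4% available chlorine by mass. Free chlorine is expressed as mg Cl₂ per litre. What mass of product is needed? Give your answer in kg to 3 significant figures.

17.5 kg

Volume: 287,000 US gal × 3.785 L/gal = 1,086,295 L.
Chlorine deficit: 10.1 − 0.2 = 9.9 ppm = 9.9 mg/L as Cl₂.
Cl₂ equivalent needed: 9.9 mg/L × 1,086,295 L = 10,750,000 mg = 10,750 g.
Product at 61.4% available chlorine: 10,750 / 0.614 = 17,520 g.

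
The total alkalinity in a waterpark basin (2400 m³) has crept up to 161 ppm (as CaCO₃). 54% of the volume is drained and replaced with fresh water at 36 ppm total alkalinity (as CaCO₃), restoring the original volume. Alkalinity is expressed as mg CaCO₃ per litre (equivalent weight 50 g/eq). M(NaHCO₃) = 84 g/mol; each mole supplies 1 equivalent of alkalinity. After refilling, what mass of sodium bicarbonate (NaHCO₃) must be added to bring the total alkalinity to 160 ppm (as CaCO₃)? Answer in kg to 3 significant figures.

268 kg

Volume: 2400 m³ = 2,400,000 L.
After draining 54% and refilling: 161 × 0.46 + 36 × 0.54 = 93.5 ppm.
Deficit to target: 160 − 93.5 = 66.5 mg/L.
As CaCO₃: 66.5 mg/L × 2,400,000 L = 159,600 g; ÷ 50 g/eq ÷ 1 = 3192 mol NaHCO₃.
Mass: 3192 × 84 = 268,100 g.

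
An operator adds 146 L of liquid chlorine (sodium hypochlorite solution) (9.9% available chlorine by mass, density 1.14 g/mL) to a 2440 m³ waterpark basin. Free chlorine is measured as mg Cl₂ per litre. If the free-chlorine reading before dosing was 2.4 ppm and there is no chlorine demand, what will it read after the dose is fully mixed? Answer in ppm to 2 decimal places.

9.15 ppm

Volume: 2440 m³ = 2,440,000 L.
Mass of solution: 146 L × 1000 mL/L × 1.14 g/mL = 166,400 g.
Available chlorine delivered: 166,400 g × 0.099 = 16,480 g as Cl₂.
Concentration rise: 16,480 g / 2,440,000 L = 6.753 mg/L = 6.75 ppm.
Final FC: 2.4 + 6.75 = 9.15 ppm.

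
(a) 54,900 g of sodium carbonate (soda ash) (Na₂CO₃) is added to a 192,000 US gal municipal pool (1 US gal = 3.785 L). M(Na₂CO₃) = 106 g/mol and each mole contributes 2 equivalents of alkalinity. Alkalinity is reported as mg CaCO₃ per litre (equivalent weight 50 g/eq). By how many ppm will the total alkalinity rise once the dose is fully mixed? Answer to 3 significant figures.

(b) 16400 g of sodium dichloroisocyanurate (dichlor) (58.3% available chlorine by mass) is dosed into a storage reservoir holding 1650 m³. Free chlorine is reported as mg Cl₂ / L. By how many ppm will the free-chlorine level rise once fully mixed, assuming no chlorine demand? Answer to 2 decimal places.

(a) 71.3 ppm; (b) 5.79 ppm

(a) Volume: 192,000 US gal × 3.785 L/gal = 726,720 L.
(a) Moles of Na₂CO₃: 54,900 g ÷ 106 g/mol = 517.9 mol → 1036 eq of alkalinity.
(a) As CaCO₃: 1036 eq × 50 g/eq = 51,790 g.
(a) Rise: 51,790 g / 726,720 L × 1000 = 71.27 mg/L.

(b) Volume: 1650 m³ = 1,650,000 L.
(b) Available chlorine delivered: 16,400 g × 0.583 = 9561 g as Cl₂.
(b) Concentration rise: 9561 g / 1,650,000 L = 5.795 mg/L = 5.79 ppm.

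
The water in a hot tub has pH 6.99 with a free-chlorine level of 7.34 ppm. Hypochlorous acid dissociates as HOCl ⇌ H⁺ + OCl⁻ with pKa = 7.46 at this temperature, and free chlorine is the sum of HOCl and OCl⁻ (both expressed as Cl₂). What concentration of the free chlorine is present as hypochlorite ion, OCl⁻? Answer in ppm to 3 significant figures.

[OCl⁻]/[HOCl] = 10^(pH − pKa) = 10^(6.99 − 7.46) = 10^-0.47 = 0.3388.
Fraction as HOCl = 1 / (1 + 0.3388) = 0.7469.
OCl⁻ = (1 − 0.7469) × 7.34 ppm = 1.858 ppm.

1.86 ppm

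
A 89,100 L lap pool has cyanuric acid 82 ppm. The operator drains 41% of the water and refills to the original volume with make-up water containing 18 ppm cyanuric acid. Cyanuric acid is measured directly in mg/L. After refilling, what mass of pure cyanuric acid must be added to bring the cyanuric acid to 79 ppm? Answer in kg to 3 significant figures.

After draining 41% and refilling: 82 × 0.59 + 18 × 0.41 = 55.76 ppm.
Deficit to target: 79 − 55.76 = 23.24 mg/L.
Mass: 23.24 mg/L × 89,100 L = 2071 g cyanuric acid.

2.07 kg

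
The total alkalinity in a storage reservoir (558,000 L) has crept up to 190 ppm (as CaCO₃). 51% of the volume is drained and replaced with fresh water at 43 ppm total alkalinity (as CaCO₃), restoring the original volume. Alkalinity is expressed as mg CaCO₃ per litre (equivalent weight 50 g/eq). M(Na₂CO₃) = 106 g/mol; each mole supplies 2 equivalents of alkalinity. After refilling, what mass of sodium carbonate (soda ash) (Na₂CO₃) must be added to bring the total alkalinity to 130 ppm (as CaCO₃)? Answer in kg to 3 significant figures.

8.85 kg

After draining 51% and refilling: 190 × 0.49 + 43 × 0.51 = 115.03 ppm.
Deficit to target: 130 − 115.03 = 14.97 mg/L.
As CaCO₃: 14.97 mg/L × 558,000 L = 8353 g; ÷ 50 g/eq ÷ 2 = 83.53 mol Na₂CO₃.
Mass: 83.53 × 106 = 8854 g.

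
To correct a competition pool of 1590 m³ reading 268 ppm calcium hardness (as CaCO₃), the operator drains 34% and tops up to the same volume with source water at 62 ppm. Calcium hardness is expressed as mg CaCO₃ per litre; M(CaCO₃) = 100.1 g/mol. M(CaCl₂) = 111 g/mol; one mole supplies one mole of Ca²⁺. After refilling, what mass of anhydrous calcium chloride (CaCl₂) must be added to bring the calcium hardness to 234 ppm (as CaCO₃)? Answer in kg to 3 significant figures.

63.5 kg

Volume: 1590 m³ = 1,590,000 L.
After draining 34% and refilling: 268 × 0.66 + 62 × 0.34 = 197.96 ppm.
Deficit to target: 234 − 197.96 = 36.04 mg/L.
As CaCO₃: 36.04 mg/L × 1,590,000 L = 57,300 g; ÷ 100.1 = 572.5 mol Ca²⁺.
Mass: 572.5 × 111 = 63,540 g.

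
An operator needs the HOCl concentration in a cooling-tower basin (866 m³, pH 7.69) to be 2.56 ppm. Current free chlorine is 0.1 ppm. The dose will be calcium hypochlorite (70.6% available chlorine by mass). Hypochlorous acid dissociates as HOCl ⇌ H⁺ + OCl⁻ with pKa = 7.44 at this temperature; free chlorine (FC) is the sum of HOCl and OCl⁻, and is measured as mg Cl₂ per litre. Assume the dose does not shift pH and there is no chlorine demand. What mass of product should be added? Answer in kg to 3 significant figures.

Volume: 866 m³ = 866,000 L.
[OCl⁻]/[HOCl] = 10^(pH − pKa) = 10^(7.69 − 7.44) = 1.778; fraction as HOCl = 1/(1 + 1.778) = 0.3599.
Free chlorine required for 2.56 ppm HOCl: 2.56 / 0.3599 = 7.112 ppm.
FC to add: 7.112 − 0.1 = 7.012 mg/L as Cl₂.
Cl₂ equivalent: 7.012 mg/L × 866,000 L = 6073 g.
Product at 70.6% available Cl: 6073 / 0.706 = 8602 g.

8.60 kg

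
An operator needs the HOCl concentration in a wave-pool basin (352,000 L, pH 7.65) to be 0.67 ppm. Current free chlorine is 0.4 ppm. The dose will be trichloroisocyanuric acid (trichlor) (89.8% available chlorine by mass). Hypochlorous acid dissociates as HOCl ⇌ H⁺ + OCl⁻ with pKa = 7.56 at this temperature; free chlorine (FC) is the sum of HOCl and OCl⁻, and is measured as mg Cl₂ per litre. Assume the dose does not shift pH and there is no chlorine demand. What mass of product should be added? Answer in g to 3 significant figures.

429 g

[OCl⁻]/[HOCl] = 10^(pH − pKa) = 10^(7.65 − 7.56) = 1.23; fraction as HOCl = 1/(1 + 1.23) = 0.4484.
Free chlorine required for 0.67 ppm HOCl: 0.67 / 0.4484 = 1.494 ppm.
FC to add: 1.494 − 0.4 = 1.094 mg/L as Cl₂.
Cl₂ equivalent: 1.094 mg/L × 352,000 L = 385.2 g.
Product at 89.8% available Cl: 385.2 / 0.898 = 428.9 g.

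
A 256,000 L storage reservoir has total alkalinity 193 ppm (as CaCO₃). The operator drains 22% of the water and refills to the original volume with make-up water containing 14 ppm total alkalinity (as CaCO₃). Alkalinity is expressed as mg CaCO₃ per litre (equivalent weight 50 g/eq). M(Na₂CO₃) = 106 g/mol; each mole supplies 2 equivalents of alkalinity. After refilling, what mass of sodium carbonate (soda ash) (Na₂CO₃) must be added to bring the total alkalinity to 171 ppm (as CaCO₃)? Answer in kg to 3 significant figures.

After draining 22% and refilling: 193 × 0.78 + 14 × 0.22 = 153.62 ppm.
Deficit to target: 171 − 153.62 = 17.38 mg/L.
As CaCO₃: 17.38 mg/L × 256,000 L = 4449 g; ÷ 50 g/eq ÷ 2 = 44.49 mol Na₂CO₃.
Mass: 44.49 × 106 = 4716 g.

4.72 kg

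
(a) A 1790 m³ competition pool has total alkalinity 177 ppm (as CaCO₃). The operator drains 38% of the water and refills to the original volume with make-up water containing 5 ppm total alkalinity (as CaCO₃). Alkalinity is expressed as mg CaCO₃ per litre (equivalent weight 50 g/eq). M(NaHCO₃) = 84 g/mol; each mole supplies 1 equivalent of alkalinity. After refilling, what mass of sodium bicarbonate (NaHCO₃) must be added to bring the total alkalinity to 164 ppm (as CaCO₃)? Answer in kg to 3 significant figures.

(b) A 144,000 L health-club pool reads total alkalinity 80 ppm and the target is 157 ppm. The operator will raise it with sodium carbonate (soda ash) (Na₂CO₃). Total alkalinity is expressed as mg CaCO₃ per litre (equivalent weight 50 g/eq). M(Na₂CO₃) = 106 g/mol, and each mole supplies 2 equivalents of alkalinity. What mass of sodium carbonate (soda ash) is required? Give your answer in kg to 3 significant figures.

(a) 157 kg; (b) 11.8 kg

(a) Volume: 1790 m³ = 1,790,000 L.
(a) After draining 38% and refilling: 177 × 0.62 + 5 × 0.38 = 111.64 ppm.
(a) Deficit to target: 164 − 111.64 = 52.36 mg/L.
(a) As CaCO₃: 52.36 mg/L × 1,790,000 L = 93,720 g; ÷ 50 g/eq ÷ 1 = 1874 mol NaHCO₃.
(a) Mass: 1874 × 84 = 157,500 g.

(b) Alkalinity to add: (157 − 80) = 77 mg/L as CaCO₃ × 144,000 L = 11,090 g as CaCO₃.
(b) Equivalents: 11,090 g ÷ 50 g/eq = 221.8 eq.
(b) Each mole of Na₂CO₃ supplies 2 eq, so 221.8 / 2 = 110.9 mol.
(b) Mass: 110.9 mol × 106 g/mol = 11,750 g.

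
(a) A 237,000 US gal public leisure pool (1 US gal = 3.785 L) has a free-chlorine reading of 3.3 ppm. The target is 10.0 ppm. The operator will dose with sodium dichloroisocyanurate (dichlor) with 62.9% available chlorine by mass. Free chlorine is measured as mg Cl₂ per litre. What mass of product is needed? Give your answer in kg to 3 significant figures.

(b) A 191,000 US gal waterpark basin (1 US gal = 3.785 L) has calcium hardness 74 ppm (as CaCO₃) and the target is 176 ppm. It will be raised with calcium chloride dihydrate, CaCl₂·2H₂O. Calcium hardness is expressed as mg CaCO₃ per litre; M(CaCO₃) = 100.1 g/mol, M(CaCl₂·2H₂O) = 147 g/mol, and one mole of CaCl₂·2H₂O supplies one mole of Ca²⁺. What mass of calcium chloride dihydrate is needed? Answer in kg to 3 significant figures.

(a) Volume: 237,000 US gal × 3.785 L/gal = 897,045 L.
(a) Chlorine deficit: 10.0 − 3.3 = 6.7 ppm = 6.7 mg/L as Cl₂.
(a) Cl₂ equivalent needed: 6.7 mg/L × 897,045 L = 6,010,000 mg = 6010 g.
(a) Product at 62.9% available chlorine: 6010 / 0.629 = 9555 g.

(b) Volume: 191,000 US gal × 3.785 L/gal = 722,935 L.
(b) Hardness to add: (176 − 74) = 102 mg/L as CaCO₃ × 722,935 L = 73,740 g as CaCO₃.
(b) Moles of Ca²⁺ (1 mol Ca²⁺ ≡ 1 mol CaCO₃): 73,740 / 100.1 g/mol = 736.7 mol.
(b) Mass of CaCl₂·2H₂O: 736.7 × 147 = 108,300 g.

(a) 9.56 kg; (b) 108 kg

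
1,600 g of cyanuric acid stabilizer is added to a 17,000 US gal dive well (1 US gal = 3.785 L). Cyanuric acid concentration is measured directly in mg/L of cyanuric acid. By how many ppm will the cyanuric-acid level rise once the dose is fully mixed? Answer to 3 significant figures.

24.9 ppm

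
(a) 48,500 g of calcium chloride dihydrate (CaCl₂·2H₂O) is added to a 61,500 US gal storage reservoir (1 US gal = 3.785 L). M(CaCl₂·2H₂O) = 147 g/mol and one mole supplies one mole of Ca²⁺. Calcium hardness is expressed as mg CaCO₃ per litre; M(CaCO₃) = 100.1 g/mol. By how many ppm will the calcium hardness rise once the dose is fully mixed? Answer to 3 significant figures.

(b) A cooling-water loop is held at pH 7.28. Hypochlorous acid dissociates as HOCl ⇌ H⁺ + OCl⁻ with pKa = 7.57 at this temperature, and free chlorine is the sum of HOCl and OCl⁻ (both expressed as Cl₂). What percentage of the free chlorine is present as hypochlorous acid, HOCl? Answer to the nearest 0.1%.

(a) 142 ppm; (b) 66.1%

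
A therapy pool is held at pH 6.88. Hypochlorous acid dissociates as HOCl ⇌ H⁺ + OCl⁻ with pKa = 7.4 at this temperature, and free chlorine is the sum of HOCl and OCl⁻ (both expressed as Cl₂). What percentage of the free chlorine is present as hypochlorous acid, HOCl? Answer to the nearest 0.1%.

[OCl⁻]/[HOCl] = 10^(pH − pKa) = 10^(6.88 − 7.4) = 10^-0.52 = 0.302.
Fraction as HOCl = 1 / (1 + 0.302) = 0.7681.

76.8%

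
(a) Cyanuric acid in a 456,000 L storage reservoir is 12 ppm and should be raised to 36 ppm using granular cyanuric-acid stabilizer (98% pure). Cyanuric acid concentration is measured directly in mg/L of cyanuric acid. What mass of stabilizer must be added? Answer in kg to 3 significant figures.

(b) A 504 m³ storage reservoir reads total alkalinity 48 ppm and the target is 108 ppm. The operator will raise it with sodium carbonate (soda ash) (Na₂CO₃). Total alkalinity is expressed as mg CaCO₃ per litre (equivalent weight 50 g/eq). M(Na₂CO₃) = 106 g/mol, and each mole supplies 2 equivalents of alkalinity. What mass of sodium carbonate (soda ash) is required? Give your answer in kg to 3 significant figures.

(a) 11.2 kg; (b) 32.1 kg

(a) CYA to add: (36 − 12) = 24 mg/L × 456,000 L = 10,940 g cyanuric acid.
(a) At 98% purity: 10,940 / 0.98 = 11,170 g product.

(b) Volume: 504 m³ = 504,000 L.
(b) Alkalinity to add: (108 − 48) = 60 mg/L as CaCO₃ × 504,000 L = 30,240 g as CaCO₃.
(b) Equivalents: 30,240 g ÷ 50 g/eq = 604.8 eq.
(b) Each mole of Na₂CO₃ supplies 2 eq, so 604.8 / 2 = 302.4 mol.
(b) Mass: 302.4 mol × 106 g/mol = 32,050 g.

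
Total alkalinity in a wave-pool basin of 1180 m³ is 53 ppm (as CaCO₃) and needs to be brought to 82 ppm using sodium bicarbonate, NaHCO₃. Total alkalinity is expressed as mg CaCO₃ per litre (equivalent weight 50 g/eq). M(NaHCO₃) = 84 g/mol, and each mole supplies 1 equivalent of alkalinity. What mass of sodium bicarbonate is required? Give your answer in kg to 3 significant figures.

57.5 kg

Volume: 1180 m³ = 1,180,000 L.
Alkalinity to add: (82 − 53) = 29 mg/L as CaCO₃ × 1,180,000 L = 34,220 g as CaCO₃.
Equivalents: 34,220 g ÷ 50 g/eq = 684.4 eq.
NaHCO₃ supplies 1 eq per mole → 684.4 mol.
Mass: 684.4 mol × 84 g/mol = 57,490 g.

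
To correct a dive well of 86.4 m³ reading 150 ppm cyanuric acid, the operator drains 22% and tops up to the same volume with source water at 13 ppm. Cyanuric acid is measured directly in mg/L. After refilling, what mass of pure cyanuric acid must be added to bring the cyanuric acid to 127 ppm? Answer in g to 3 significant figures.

617 g

Volume: 86.4 m³ = 86,400 L.
After draining 22% and refilling: 150 × 0.78 + 13 × 0.22 = 119.86 ppm.
Deficit to target: 127 − 119.86 = 7.14 mg/L.
Mass: 7.14 mg/L × 86,400 L = 616.9 g cyanuric acid.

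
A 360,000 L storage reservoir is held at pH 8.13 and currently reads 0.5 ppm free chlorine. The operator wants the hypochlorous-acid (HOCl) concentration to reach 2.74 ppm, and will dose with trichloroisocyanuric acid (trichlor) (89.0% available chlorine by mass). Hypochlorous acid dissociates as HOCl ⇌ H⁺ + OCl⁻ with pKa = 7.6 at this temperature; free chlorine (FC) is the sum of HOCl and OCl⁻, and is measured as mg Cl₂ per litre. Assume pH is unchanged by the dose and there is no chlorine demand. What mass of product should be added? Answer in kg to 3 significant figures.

4.66 kg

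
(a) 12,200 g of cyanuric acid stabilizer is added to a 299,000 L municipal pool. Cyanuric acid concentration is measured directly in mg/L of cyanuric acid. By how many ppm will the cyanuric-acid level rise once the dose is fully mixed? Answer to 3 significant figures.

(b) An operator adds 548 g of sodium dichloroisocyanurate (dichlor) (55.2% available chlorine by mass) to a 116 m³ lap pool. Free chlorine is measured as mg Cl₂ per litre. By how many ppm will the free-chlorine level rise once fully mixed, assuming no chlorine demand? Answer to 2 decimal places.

(a) 40.8 ppm; (b) 2.61 ppm

(a) Rise: 12,200 g / 299,000 L × 1000 = 40.8 mg/L.

(b) Volume: 116 m³ = 116,000 L.
(b) Available chlorine delivered: 548 g × 0.552 = 302.5 g as Cl₂.
(b) Concentration rise: 302.5 g / 116,000 L = 2.608 mg/L = 2.61 ppm.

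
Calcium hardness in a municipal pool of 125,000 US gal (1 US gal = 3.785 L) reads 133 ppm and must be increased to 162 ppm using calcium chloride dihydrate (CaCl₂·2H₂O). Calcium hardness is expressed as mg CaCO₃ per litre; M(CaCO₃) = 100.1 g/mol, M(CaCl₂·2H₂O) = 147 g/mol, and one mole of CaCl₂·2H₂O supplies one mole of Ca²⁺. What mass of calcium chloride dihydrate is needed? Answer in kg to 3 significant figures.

20.1 kg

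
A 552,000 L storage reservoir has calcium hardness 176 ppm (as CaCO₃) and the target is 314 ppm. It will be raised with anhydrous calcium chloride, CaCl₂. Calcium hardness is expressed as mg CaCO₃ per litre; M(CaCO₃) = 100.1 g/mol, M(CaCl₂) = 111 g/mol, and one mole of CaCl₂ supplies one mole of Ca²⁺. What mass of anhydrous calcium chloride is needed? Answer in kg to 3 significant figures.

84.5 kg

Hardness to add: (314 − 176) = 138 mg/L as CaCO₃ × 552,000 L = 76,180 g as CaCO₃.
Moles of Ca²⁺ (1 mol Ca²⁺ ≡ 1 mol CaCO₃): 76,180 / 100.1 g/mol = 761 mol.
Mass of CaCl₂: 761 × 111 = 84,470 g.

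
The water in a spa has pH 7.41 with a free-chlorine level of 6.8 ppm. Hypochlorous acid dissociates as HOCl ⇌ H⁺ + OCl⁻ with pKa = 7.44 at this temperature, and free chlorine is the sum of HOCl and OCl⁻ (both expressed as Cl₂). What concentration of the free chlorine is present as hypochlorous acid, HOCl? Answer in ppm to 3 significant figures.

3.52 ppm

[OCl⁻]/[HOCl] = 10^(pH − pKa) = 10^(7.41 − 7.44) = 10^-0.03 = 0.9333.
Fraction as HOCl = 1 / (1 + 0.9333) = 0.5173.
HOCl = 0.5173 × 6.8 ppm = 3.517 ppm.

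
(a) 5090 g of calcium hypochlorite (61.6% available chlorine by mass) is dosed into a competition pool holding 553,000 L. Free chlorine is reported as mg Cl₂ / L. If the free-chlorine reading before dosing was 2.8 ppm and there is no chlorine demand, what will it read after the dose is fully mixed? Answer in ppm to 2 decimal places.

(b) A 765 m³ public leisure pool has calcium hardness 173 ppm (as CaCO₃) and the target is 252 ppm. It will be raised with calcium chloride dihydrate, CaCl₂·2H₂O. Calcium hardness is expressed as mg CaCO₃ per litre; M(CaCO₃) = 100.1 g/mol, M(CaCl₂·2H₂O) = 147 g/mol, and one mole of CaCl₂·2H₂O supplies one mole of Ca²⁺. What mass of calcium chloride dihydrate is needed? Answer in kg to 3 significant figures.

(a) 8.47 ppm; (b) 88.8 kg

(a) Available chlorine delivered: 5090 g × 0.616 = 3135 g as Cl₂.
(a) Concentration rise: 3135 g / 553,000 L = 5.67 mg/L = 5.67 ppm.
(a) Final FC: 2.8 + 5.67 = 8.47 ppm.

(b) Volume: 765 m³ = 765,000 L.
(b) Hardness to add: (252 − 173) = 79 mg/L as CaCO₃ × 765,000 L = 60,440 g as CaCO₃.
(b) Moles of Ca²⁺ (1 mol Ca²⁺ ≡ 1 mol CaCO₃): 60,440 / 100.1 g/mol = 603.7 mol.
(b) Mass of CaCl₂·2H₂O: 603.7 × 147 = 88,750 g.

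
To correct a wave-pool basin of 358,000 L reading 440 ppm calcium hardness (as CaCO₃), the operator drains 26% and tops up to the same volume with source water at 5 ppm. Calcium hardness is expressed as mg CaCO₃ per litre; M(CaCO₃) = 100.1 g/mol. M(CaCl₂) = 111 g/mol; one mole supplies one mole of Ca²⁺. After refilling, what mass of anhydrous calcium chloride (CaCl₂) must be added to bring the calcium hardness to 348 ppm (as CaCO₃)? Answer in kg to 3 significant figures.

After draining 26% and refilling: 440 × 0.74 + 5 × 0.26 = 326.9 ppm.
Deficit to target: 348 − 326.9 = 21.1 mg/L.
As CaCO₃: 21.1 mg/L × 358,000 L = 7554 g; ÷ 100.1 = 75.46 mol Ca²⁺.
Mass: 75.46 × 111 = 8376 g.

8.38 kg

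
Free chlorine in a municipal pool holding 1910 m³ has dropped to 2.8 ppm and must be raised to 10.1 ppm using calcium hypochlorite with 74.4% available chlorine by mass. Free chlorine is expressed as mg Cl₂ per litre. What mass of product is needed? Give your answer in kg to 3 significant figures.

18.7 kg

Volume: 1910 m³ = 1,910,000 L.
Chlorine deficit: 10.1 − 2.8 = 7.3 ppm = 7.3 mg/L as Cl₂.
Cl₂ equivalent needed: 7.3 mg/L × 1,910,000 L = 13,940,000 mg = 13,940 g.
Product at 74.4% available chlorine: 13,940 / 0.744 = 18,740 g.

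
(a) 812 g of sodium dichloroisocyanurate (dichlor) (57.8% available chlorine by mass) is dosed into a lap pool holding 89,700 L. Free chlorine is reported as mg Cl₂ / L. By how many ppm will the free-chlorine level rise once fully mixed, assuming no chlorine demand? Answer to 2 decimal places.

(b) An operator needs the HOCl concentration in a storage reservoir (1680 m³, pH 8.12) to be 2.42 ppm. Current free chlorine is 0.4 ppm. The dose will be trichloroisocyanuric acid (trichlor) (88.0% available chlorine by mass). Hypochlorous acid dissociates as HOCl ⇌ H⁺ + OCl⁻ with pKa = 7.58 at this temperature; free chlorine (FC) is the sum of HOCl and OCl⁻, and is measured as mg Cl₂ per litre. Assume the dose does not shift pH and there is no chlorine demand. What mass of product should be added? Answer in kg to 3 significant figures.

(a) 5.23 ppm; (b) 19.9 kg

(a) Available chlorine delivered: 812 g × 0.578 = 469.3 g as Cl₂.
(a) Concentration rise: 469.3 g / 89,700 L = 5.232 mg/L = 5.23 ppm.

(b) Volume: 1680 m³ = 1,680,000 L.
(b) [OCl⁻]/[HOCl] = 10^(pH − pKa) = 10^(8.12 − 7.58) = 3.467; fraction as HOCl = 1/(1 + 3.467) = 0.2238.
(b) Free chlorine required for 2.42 ppm HOCl: 2.42 / 0.2238 = 10.81 ppm.
(b) FC to add: 10.81 − 0.4 = 10.41 mg/L as Cl₂.
(b) Cl₂ equivalent: 10.41 mg/L × 1,680,000 L = 17,490 g.
(b) Product at 88.0% available Cl: 17,490 / 0.88 = 19,880 g.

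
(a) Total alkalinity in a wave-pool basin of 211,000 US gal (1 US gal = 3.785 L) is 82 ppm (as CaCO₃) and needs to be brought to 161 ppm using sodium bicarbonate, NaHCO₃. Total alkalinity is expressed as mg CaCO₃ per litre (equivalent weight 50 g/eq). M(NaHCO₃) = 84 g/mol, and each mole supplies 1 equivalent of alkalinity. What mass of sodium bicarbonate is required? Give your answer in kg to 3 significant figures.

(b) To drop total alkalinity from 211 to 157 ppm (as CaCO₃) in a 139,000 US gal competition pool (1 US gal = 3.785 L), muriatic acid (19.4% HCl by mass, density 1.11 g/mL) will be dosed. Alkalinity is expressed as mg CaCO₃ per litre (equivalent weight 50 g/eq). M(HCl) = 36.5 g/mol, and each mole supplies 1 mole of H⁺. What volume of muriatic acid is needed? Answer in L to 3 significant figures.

(a) Volume: 211,000 US gal × 3.785 L/gal = 798,635 L.
(a) Alkalinity to add: (161 − 82) = 79 mg/L as CaCO₃ × 798,635 L = 63,090 g as CaCO₃.
(a) Equivalents: 63,090 g ÷ 50 g/eq = 1262 eq.
(a) NaHCO₃ supplies 1 eq per mole → 1262 mol.
(a) Mass: 1262 mol × 84 g/mol = 106,000 g.

(b) Volume: 139,000 US gal × 3.785 L/gal = 526,115 L.
(b) Alkalinity to neutralize: (211 − 157) = 54 mg/L as CaCO₃ × 526,115 L = 28,410 g as CaCO₃.
(b) Equivalents of H⁺ required: 28,410 ÷ 50 g/eq = 568.2 eq = 568.2 mol HCl.
(b) Mass of HCl: 568.2 × 36.5 = 20,740 g.
(b) Mass of 19.4% solution: 20,740 / 0.194 = 106,900 g.
(b) Volume: 106,900 g ÷ 1.11 g/mL = 96,310 mL.

(a) 106 kg; (b) 96.3 L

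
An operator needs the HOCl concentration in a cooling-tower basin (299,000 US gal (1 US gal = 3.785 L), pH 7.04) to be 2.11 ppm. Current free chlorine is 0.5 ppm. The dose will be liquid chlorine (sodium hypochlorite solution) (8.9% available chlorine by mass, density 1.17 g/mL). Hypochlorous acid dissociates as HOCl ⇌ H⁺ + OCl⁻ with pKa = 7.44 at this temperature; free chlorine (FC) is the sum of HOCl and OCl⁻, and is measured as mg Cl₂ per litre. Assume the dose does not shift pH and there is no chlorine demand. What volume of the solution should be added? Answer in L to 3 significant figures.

Volume: 299,000 US gal × 3.785 L/gal = 1,131,715 L.
[OCl⁻]/[HOCl] = 10^(pH − pKa) = 10^(7.04 − 7.44) = 0.3981; fraction as HOCl = 1/(1 + 0.3981) = 0.7153.
Free chlorine required for 2.11 ppm HOCl: 2.11 / 0.7153 = 2.95 ppm.
FC to add: 2.95 − 0.5 = 2.45 mg/L as Cl₂.
Cl₂ equivalent: 2.45 mg/L × 1,131,715 L = 2773 g.
Product at 8.9% available Cl: 2773 / 0.089 = 31,150 g.
Volume: 31,150 g ÷ 1.17 g/mL = 26,630 mL.

26.6 L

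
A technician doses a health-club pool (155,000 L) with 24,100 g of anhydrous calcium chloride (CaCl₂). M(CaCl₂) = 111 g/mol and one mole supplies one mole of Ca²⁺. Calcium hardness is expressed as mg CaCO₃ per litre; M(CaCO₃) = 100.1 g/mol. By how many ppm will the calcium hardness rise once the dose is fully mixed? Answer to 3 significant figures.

Moles of Ca²⁺: 24,100 g ÷ 111 g/mol = 217.1 mol.
As CaCO₃: 217.1 mol × 100.1 g/mol = 21,730 g.
Rise: 21,730 g / 155,000 L × 1000 = 140.2 mg/L.

140 ppm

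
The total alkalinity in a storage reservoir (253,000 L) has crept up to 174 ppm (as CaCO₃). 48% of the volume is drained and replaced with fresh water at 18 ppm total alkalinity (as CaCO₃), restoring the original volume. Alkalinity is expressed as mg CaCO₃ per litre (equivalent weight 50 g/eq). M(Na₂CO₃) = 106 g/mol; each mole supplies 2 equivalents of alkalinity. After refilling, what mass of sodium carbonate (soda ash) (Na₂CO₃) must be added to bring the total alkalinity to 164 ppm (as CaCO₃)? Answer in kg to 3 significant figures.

After draining 48% and refilling: 174 × 0.52 + 18 × 0.48 = 99.12 ppm.
Deficit to target: 164 − 99.12 = 64.88 mg/L.
As CaCO₃: 64.88 mg/L × 253,000 L = 16,410 g; ÷ 50 g/eq ÷ 2 = 164.1 mol Na₂CO₃.
Mass: 164.1 × 106 = 17,400 g.

17.4 kg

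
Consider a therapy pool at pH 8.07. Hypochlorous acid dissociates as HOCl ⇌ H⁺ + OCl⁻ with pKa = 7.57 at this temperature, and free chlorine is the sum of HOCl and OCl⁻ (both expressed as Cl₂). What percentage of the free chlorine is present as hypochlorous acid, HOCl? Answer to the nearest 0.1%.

24.0%

[OCl⁻]/[HOCl] = 10^(pH − pKa) = 10^(8.07 − 7.57) = 10^0.50 = 3.162.
Fraction as HOCl = 1 / (1 + 3.162) = 0.2403.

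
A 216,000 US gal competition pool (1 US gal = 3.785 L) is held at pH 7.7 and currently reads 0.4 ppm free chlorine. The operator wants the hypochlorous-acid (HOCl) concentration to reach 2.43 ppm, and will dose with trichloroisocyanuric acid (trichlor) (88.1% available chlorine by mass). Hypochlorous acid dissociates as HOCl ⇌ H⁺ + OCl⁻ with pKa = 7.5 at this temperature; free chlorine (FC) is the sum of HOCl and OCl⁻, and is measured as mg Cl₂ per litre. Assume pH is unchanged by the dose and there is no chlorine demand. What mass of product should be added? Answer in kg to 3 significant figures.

5.46 kg

Volume: 216,000 US gal × 3.785 L/gal = 817,560 L.
[OCl⁻]/[HOCl] = 10^(pH − pKa) = 10^(7.7 − 7.5) = 1.585; fraction as HOCl = 1/(1 + 1.585) = 0.3869.
Free chlorine required for 2.43 ppm HOCl: 2.43 / 0.3869 = 6.281 ppm.
FC to add: 6.281 − 0.4 = 5.881 mg/L as Cl₂.
Cl₂ equivalent: 5.881 mg/L × 817,560 L = 4808 g.
Product at 88.1% available Cl: 4808 / 0.881 = 5458 g.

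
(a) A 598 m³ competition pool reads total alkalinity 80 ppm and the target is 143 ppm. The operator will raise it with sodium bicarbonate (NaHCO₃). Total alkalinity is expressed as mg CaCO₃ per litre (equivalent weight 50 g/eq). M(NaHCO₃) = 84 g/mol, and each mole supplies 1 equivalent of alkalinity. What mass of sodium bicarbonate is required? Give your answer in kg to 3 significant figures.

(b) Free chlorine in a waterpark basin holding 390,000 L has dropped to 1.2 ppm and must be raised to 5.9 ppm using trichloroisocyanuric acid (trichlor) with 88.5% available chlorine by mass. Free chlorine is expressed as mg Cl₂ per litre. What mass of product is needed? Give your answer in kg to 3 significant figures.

(a) 63.3 kg; (b) 2.07 kg

(a) Volume: 598 m³ = 598,000 L.
(a) Alkalinity to add: (143 − 80) = 63 mg/L as CaCO₃ × 598,000 L = 37,670 g as CaCO₃.
(a) Equivalents: 37,670 g ÷ 50 g/eq = 753.5 eq.
(a) NaHCO₃ supplies 1 eq per mole → 753.5 mol.
(a) Mass: 753.5 mol × 84 g/mol = 63,290 g.

(b) Chlorine deficit: 5.9 − 1.2 = 4.7 ppm = 4.7 mg/L as Cl₂.
(b) Cl₂ equivalent needed: 4.7 mg/L × 390,000 L = 1,833,000 mg = 1833 g.
(b) Product at 88.5% available chlorine: 1833 / 0.885 = 2071 g.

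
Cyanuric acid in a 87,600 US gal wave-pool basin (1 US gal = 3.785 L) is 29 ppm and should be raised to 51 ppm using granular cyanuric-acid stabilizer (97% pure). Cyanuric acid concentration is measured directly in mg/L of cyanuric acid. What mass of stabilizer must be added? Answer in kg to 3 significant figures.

7.52 kg

Volume: 87,600 US gal × 3.785 L/gal = 331,566 L.
CYA to add: (51 − 29) = 22 mg/L × 331,566 L = 7294 g cyanuric acid.
At 97% purity: 7294 / 0.97 = 7520 g product.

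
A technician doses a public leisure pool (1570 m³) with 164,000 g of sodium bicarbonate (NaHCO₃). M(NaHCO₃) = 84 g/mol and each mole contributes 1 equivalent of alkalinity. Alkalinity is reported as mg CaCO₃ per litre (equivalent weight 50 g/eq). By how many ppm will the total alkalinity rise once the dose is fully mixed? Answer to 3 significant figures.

62.2 ppm

Volume: 1570 m³ = 1,570,000 L.
Moles of NaHCO₃: 164,000 g ÷ 84 g/mol = 1952 mol → 1952 eq of alkalinity.
As CaCO₃: 1952 eq × 50 g/eq = 97,620 g.
Rise: 97,620 g / 1,570,000 L × 1000 = 62.18 mg/L.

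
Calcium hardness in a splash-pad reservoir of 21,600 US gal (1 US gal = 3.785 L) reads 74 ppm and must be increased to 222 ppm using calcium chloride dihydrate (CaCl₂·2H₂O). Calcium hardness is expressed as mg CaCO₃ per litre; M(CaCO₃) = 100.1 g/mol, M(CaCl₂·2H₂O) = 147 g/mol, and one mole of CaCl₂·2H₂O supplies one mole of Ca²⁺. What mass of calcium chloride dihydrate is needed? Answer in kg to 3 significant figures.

Volume: 21,600 US gal × 3.785 L/gal = 81,756 L.
Hardness to add: (222 − 74) = 148 mg/L as CaCO₃ × 81,756 L = 12,100 g as CaCO₃.
Moles of Ca²⁺ (1 mol Ca²⁺ ≡ 1 mol CaCO₃): 12,100 / 100.1 g/mol = 120.9 mol.
Mass of CaCl₂·2H₂O: 120.9 × 147 = 17,770 g.

17.8 kg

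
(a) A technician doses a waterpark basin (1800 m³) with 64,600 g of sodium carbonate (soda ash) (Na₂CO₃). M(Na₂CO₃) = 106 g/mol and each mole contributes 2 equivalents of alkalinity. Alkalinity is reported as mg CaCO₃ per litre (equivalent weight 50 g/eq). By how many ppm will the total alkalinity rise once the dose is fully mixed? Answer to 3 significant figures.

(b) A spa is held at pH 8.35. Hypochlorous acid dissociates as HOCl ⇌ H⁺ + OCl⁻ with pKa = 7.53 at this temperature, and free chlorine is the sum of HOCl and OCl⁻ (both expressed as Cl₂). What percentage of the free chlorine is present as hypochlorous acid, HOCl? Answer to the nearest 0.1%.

(a) 33.9 ppm; (b) 13.1%

(a) Volume: 1800 m³ = 1,800,000 L.
(a) Moles of Na₂CO₃: 64,600 g ÷ 106 g/mol = 609.4 mol → 1219 eq of alkalinity.
(a) As CaCO₃: 1219 eq × 50 g/eq = 60,940 g.
(a) Rise: 60,940 g / 1,800,000 L × 1000 = 33.86 mg/L.

(b) [OCl⁻]/[HOCl] = 10^(pH − pKa) = 10^(8.35 − 7.53) = 10^0.82 = 6.607.
(b) Fraction as HOCl = 1 / (1 + 6.607) = 0.1315.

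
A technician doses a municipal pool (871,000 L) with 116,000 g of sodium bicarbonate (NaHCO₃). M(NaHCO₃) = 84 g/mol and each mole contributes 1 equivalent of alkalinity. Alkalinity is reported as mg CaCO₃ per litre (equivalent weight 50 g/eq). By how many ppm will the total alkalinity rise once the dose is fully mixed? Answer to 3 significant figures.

Moles of NaHCO₃: 116,000 g ÷ 84 g/mol = 1381 mol → 1381 eq of alkalinity.
As CaCO₃: 1381 eq × 50 g/eq = 69,050 g.
Rise: 69,050 g / 871,000 L × 1000 = 79.27 mg/L.

79.3 ppm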